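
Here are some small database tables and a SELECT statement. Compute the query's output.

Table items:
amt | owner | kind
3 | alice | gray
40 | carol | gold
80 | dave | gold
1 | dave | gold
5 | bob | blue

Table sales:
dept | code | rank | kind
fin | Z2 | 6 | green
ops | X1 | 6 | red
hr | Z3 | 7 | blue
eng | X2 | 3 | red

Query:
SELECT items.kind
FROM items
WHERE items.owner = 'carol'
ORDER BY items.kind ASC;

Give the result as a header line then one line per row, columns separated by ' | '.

== RESULT ==
items.kind
gold

Derivation:
After WHERE (1 rows):
items.amt | items.owner | items.kind
40 | carol | gold
After SELECT (1 rows):
items.kind
gold
After ORDER BY (1 rows):
items.kind
gold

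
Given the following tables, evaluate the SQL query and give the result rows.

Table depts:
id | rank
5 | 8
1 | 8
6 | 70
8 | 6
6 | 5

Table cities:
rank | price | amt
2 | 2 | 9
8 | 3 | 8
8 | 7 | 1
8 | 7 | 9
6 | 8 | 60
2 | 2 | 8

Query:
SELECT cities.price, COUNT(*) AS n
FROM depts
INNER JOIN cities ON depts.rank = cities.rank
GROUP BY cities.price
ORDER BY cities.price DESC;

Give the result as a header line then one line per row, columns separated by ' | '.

== RESULT ==
cities.price | n
8 | 1
7 | 4
3 | 2

Derivation:
After JOIN cities (7 rows):
depts.id | depts.rank | cities.rank | cities.price | cities.amt
5 | 8 | 8 | 3 | 8
5 | 8 | 8 | 7 | 1
5 | 8 | 8 | 7 | 9
1 | 8 | 8 | 3 | 8
1 | 8 | 8 | 7 | 1
1 | 8 | 8 | 7 | 9
8 | 6 | 6 | 8 | 60
After GROUP BY (3 rows):
cities.price | n
3 | 2
7 | 4
8 | 1
After ORDER BY (3 rows):
cities.price | n
8 | 1
7 | 4
3 | 2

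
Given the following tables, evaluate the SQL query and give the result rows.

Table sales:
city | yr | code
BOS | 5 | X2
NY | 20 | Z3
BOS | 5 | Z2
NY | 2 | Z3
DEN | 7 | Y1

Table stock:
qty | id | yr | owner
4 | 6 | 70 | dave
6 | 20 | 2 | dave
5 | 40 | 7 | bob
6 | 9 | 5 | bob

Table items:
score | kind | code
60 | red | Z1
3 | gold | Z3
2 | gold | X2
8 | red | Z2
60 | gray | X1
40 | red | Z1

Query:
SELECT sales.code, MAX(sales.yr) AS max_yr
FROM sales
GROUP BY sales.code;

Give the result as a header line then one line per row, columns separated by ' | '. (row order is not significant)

After GROUP BY (4 rows):
sales.code | max_yr
X2 | 5
Z3 | 20
Z2 | 5
Y1 | 7

== RESULT ==
sales.code | max_yr
X2 | 5
Z3 | 20
Z2 | 5
Y1 | 7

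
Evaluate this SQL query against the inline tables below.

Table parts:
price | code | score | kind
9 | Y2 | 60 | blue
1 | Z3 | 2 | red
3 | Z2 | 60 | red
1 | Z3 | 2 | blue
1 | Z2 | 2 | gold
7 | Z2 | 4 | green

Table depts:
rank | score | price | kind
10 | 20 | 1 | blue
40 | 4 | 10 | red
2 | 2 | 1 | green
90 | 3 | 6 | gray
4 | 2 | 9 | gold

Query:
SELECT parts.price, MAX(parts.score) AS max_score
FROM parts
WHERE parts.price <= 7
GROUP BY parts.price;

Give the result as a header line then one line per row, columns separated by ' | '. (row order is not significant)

After WHERE (5 rows):
parts.price | parts.code | parts.score | parts.kind
1 | Z3 | 2 | red
3 | Z2 | 60 | red
1 | Z3 | 2 | blue
1 | Z2 | 2 | gold
7 | Z2 | 4 | green
After GROUP BY (3 rows):
parts.price | max_score
1 | 2
3 | 60
7 | 4

== RESULT ==
parts.price | max_score
1 | 2
3 | 60
7 | 4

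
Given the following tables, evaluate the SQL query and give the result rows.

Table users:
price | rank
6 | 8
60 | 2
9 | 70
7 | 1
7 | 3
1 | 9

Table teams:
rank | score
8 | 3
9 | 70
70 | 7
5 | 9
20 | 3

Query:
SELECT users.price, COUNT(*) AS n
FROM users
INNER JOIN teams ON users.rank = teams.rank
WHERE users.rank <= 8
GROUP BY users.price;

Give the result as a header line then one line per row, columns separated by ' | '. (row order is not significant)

== RESULT ==
users.price | n
6 | 1

Derivation:
After JOIN teams (3 rows):
users.price | users.rank | teams.rank | teams.score
6 | 8 | 8 | 3
9 | 70 | 70 | 7
1 | 9 | 9 | 70
After WHERE (1 rows):
users.price | users.rank | teams.rank | teams.score
6 | 8 | 8 | 3
After GROUP BY (1 rows):
users.price | n
6 | 1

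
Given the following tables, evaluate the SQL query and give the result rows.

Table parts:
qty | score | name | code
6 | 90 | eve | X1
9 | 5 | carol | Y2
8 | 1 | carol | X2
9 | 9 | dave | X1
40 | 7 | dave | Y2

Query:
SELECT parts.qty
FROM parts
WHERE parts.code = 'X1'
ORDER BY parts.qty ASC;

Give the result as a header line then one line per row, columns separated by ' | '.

== RESULT ==
parts.qty
6
9

Derivation:
After WHERE (2 rows):
parts.qty | parts.score | parts.name | parts.code
6 | 90 | eve | X1
9 | 9 | dave | X1
After SELECT (2 rows):
parts.qty
6
9
After ORDER BY (2 rows):
parts.qty
6
9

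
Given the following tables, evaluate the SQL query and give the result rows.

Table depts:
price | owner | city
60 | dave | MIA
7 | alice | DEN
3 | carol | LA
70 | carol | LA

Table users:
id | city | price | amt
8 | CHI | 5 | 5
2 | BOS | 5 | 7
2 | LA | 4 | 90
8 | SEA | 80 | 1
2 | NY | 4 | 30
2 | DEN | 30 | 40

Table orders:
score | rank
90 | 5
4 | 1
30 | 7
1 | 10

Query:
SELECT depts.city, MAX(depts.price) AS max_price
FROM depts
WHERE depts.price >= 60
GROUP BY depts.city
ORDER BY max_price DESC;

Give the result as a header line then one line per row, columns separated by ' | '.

After WHERE (2 rows):
depts.price | depts.owner | depts.city
60 | dave | MIA
70 | carol | LA
After GROUP BY (2 rows):
depts.city | max_price
MIA | 60
LA | 70
After ORDER BY (2 rows):
depts.city | max_price
LA | 70
MIA | 60

== RESULT ==
depts.city | max_price
LA | 70
MIA | 60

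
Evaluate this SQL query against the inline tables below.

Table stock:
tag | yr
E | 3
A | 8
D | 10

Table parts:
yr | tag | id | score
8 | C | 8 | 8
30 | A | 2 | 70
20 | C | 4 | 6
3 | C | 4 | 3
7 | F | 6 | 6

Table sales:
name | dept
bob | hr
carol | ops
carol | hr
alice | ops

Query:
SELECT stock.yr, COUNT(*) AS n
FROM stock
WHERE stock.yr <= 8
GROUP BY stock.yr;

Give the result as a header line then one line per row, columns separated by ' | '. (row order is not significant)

== RESULT ==
stock.yr | n
3 | 1
8 | 1

Derivation:
After WHERE (2 rows):
stock.tag | stock.yr
E | 3
A | 8
After GROUP BY (2 rows):
stock.yr | n
3 | 1
8 | 1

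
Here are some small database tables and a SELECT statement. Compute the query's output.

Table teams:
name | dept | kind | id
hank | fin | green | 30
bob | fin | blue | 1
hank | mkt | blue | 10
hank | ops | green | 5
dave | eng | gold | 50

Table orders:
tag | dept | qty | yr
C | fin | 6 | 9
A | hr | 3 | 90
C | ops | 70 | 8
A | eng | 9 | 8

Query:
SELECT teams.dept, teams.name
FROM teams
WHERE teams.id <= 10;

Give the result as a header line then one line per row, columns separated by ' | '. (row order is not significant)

After WHERE (3 rows):
teams.name | teams.dept | teams.kind | teams.id
bob | fin | blue | 1
hank | mkt | blue | 10
hank | ops | green | 5
After SELECT (3 rows):
teams.dept | teams.name
fin | bob
mkt | hank
ops | hank

== RESULT ==
teams.dept | teams.name
fin | bob
mkt | hank
ops | hank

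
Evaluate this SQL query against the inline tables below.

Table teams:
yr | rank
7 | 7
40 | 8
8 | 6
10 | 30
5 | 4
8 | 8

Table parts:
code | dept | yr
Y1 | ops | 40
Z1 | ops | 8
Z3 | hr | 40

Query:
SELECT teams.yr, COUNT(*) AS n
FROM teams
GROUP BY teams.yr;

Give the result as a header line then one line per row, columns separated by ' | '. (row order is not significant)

== RESULT ==
teams.yr | n
7 | 1
40 | 1
8 | 2
10 | 1
5 | 1

Derivation:
After GROUP BY (5 rows):
teams.yr | n
7 | 1
40 | 1
8 | 2
10 | 1
5 | 1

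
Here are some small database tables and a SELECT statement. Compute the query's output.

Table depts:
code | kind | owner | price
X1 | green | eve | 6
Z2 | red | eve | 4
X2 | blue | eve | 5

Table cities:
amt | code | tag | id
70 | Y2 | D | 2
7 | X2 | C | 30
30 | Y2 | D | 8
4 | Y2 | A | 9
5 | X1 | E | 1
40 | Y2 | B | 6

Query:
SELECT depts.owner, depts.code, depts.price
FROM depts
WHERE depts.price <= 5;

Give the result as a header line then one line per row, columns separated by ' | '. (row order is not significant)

After WHERE (2 rows):
depts.code | depts.kind | depts.owner | depts.price
Z2 | red | eve | 4
X2 | blue | eve | 5
After SELECT (2 rows):
depts.owner | depts.code | depts.price
eve | Z2 | 4
eve | X2 | 5

== RESULT ==
depts.owner | depts.code | depts.price
eve | Z2 | 4
eve | X2 | 5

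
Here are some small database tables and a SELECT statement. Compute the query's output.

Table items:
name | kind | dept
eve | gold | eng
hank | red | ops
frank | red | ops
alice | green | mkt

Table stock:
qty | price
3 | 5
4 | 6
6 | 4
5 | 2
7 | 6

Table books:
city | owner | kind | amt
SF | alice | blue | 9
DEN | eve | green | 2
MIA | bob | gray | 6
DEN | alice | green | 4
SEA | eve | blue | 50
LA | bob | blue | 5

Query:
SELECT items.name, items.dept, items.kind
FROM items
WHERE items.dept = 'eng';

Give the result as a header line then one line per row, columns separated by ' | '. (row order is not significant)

== RESULT ==
items.name | items.dept | items.kind
eve | eng | gold

Derivation:
After WHERE (1 rows):
items.name | items.kind | items.dept
eve | gold | eng
After SELECT (1 rows):
items.name | items.dept | items.kind
eve | eng | gold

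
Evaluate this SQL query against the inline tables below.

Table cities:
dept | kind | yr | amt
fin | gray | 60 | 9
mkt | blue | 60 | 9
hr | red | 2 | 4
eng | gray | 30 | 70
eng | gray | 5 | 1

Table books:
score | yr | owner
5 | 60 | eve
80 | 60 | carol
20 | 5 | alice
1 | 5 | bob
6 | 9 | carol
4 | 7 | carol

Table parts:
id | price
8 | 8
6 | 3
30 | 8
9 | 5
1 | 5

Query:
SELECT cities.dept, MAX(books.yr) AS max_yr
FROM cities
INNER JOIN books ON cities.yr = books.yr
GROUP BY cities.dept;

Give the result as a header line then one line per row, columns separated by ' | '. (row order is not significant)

After JOIN books (6 rows):
cities.dept | cities.kind | cities.yr | cities.amt | books.score | books.yr | books.owner
fin | gray | 60 | 9 | 5 | 60 | eve
fin | gray | 60 | 9 | 80 | 60 | carol
mkt | blue | 60 | 9 | 5 | 60 | eve
mkt | blue | 60 | 9 | 80 | 60 | carol
eng | gray | 5 | 1 | 20 | 5 | alice
eng | gray | 5 | 1 | 1 | 5 | bob
After GROUP BY (3 rows):
cities.dept | max_yr
fin | 60
mkt | 60
eng | 5

== RESULT ==
cities.dept | max_yr
fin | 60
mkt | 60
eng | 5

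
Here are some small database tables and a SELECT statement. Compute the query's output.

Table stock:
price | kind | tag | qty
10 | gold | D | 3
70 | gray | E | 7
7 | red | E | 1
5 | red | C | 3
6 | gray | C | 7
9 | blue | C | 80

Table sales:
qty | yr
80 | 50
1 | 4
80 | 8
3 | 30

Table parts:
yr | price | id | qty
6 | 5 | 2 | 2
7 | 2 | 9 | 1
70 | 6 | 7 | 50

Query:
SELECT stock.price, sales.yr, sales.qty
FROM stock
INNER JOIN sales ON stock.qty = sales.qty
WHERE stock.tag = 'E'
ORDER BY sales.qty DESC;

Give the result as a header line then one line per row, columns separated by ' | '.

== RESULT ==
stock.price | sales.yr | sales.qty
7 | 4 | 1

Derivation:
After JOIN sales (5 rows):
stock.price | stock.kind | stock.tag | stock.qty | sales.qty | sales.yr
10 | gold | D | 3 | 3 | 30
7 | red | E | 1 | 1 | 4
5 | red | C | 3 | 3 | 30
9 | blue | C | 80 | 80 | 50
9 | blue | C | 80 | 80 | 8
After WHERE (1 rows):
stock.price | stock.kind | stock.tag | stock.qty | sales.qty | sales.yr
7 | red | E | 1 | 1 | 4
After SELECT (1 rows):
stock.price | sales.yr | sales.qty
7 | 4 | 1
After ORDER BY (1 rows):
stock.price | sales.yr | sales.qty
7 | 4 | 1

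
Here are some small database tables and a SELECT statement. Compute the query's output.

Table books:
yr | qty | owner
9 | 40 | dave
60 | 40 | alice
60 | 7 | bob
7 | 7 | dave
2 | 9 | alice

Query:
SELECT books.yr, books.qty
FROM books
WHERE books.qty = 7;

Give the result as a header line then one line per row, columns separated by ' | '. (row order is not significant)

== RESULT ==
books.yr | books.qty
60 | 7
7 | 7

Derivation:
After WHERE (2 rows):
books.yr | books.qty | books.owner
60 | 7 | bob
7 | 7 | dave
After SELECT (2 rows):
books.yr | books.qty
60 | 7
7 | 7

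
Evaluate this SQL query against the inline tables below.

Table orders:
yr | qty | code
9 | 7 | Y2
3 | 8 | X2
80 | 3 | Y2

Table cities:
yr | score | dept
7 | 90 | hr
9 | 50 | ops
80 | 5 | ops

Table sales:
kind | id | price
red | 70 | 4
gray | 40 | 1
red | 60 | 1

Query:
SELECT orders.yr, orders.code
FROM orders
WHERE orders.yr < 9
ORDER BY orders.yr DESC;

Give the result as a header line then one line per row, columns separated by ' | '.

After WHERE (1 rows):
orders.yr | orders.qty | orders.code
3 | 8 | X2
After SELECT (1 rows):
orders.yr | orders.code
3 | X2
After ORDER BY (1 rows):
orders.yr | orders.code
3 | X2

== RESULT ==
orders.yr | orders.code
3 | X2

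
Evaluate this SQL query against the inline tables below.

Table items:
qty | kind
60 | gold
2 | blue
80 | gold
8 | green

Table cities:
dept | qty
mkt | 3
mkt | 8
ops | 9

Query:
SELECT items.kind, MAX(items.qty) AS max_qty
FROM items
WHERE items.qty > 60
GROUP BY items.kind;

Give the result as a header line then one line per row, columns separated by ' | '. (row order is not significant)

== RESULT ==
items.kind | max_qty
gold | 80

Derivation:
After WHERE (1 rows):
items.qty | items.kind
80 | gold
After GROUP BY (1 rows):
items.kind | max_qty
gold | 80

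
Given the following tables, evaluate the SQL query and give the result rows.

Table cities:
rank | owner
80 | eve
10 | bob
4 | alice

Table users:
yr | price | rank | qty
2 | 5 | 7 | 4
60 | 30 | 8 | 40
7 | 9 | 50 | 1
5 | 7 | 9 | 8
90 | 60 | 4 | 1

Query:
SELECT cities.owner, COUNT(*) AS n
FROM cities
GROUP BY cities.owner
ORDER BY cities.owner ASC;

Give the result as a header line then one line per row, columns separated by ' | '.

== RESULT ==
cities.owner | n
alice | 1
bob | 1
eve | 1

Derivation:
After GROUP BY (3 rows):
cities.owner | n
eve | 1
bob | 1
alice | 1
After ORDER BY (3 rows):
cities.owner | n
alice | 1
bob | 1
eve | 1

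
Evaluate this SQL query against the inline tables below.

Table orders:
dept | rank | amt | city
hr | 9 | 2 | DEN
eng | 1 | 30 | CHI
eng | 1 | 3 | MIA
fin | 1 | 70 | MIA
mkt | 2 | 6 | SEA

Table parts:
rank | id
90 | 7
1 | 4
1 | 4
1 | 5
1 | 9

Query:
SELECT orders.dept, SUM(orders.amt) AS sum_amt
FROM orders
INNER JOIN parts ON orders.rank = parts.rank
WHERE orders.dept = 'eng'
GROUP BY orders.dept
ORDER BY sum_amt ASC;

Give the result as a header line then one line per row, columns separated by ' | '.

== RESULT ==
orders.dept | sum_amt
eng | 132

Derivation:
After JOIN parts (12 rows):
orders.dept | orders.rank | orders.amt | orders.city | parts.rank | parts.id
eng | 1 | 30 | CHI | 1 | 4
eng | 1 | 30 | CHI | 1 | 4
eng | 1 | 30 | CHI | 1 | 5
eng | 1 | 30 | CHI | 1 | 9
eng | 1 | 3 | MIA | 1 | 4
eng | 1 | 3 | MIA | 1 | 4
eng | 1 | 3 | MIA | 1 | 5
eng | 1 | 3 | MIA | 1 | 9
fin | 1 | 70 | MIA | 1 | 4
fin | 1 | 70 | MIA | 1 | 4
fin | 1 | 70 | MIA | 1 | 5
fin | 1 | 70 | MIA | 1 | 9
After WHERE (8 rows):
orders.dept | orders.rank | orders.amt | orders.city | parts.rank | parts.id
eng | 1 | 30 | CHI | 1 | 4
eng | 1 | 30 | CHI | 1 | 4
eng | 1 | 30 | CHI | 1 | 5
eng | 1 | 30 | CHI | 1 | 9
eng | 1 | 3 | MIA | 1 | 4
eng | 1 | 3 | MIA | 1 | 4
eng | 1 | 3 | MIA | 1 | 5
eng | 1 | 3 | MIA | 1 | 9
After GROUP BY (1 rows):
orders.dept | sum_amt
eng | 132
After ORDER BY (1 rows):
orders.dept | sum_amt
eng | 132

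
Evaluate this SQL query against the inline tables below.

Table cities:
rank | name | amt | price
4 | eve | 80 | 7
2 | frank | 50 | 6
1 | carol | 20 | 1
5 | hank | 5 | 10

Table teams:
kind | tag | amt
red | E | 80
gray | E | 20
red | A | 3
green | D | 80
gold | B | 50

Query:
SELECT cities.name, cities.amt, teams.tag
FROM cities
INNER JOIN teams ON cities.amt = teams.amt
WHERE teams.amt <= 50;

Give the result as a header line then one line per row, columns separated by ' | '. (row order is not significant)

After JOIN teams (4 rows):
cities.rank | cities.name | cities.amt | cities.price | teams.kind | teams.tag | teams.amt
4 | eve | 80 | 7 | red | E | 80
4 | eve | 80 | 7 | green | D | 80
2 | frank | 50 | 6 | gold | B | 50
1 | carol | 20 | 1 | gray | E | 20
After WHERE (2 rows):
cities.rank | cities.name | cities.amt | cities.price | teams.kind | teams.tag | teams.amt
2 | frank | 50 | 6 | gold | B | 50
1 | carol | 20 | 1 | gray | E | 20
After SELECT (2 rows):
cities.name | cities.amt | teams.tag
frank | 50 | B
carol | 20 | E

== RESULT ==
cities.name | cities.amt | teams.tag
frank | 50 | B
carol | 20 | E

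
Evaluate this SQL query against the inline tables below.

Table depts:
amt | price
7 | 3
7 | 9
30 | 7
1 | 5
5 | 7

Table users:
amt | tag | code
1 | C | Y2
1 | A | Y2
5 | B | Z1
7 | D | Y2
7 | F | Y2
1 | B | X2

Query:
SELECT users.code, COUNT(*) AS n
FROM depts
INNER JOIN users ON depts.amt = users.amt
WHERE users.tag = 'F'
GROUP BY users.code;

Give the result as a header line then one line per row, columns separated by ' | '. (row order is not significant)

After JOIN users (8 rows):
depts.amt | depts.price | users.amt | users.tag | users.code
7 | 3 | 7 | D | Y2
7 | 3 | 7 | F | Y2
7 | 9 | 7 | D | Y2
7 | 9 | 7 | F | Y2
1 | 5 | 1 | C | Y2
1 | 5 | 1 | A | Y2
1 | 5 | 1 | B | X2
5 | 7 | 5 | B | Z1
After WHERE (2 rows):
depts.amt | depts.price | users.amt | users.tag | users.code
7 | 3 | 7 | F | Y2
7 | 9 | 7 | F | Y2
After GROUP BY (1 rows):
users.code | n
Y2 | 2

== RESULT ==
users.code | n
Y2 | 2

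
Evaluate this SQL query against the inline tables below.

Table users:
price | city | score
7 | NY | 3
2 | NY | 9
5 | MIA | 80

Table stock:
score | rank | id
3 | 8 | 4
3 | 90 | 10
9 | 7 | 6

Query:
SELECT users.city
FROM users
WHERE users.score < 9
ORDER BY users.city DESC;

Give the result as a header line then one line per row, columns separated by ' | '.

After WHERE (1 rows):
users.price | users.city | users.score
7 | NY | 3
After SELECT (1 rows):
users.city
NY
After ORDER BY (1 rows):
users.city
NY

== RESULT ==
users.city
NY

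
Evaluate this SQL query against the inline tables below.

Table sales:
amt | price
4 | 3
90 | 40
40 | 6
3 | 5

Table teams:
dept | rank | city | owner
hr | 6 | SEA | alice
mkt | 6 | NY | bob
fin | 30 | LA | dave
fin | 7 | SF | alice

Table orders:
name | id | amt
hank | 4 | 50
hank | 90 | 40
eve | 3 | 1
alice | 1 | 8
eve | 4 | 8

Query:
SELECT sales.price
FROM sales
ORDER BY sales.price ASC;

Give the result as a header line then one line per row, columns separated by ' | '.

== RESULT ==
sales.price
3
5
6
40

Derivation:
After SELECT (4 rows):
sales.price
3
40
6
5
After ORDER BY (4 rows):
sales.price
3
5
6
40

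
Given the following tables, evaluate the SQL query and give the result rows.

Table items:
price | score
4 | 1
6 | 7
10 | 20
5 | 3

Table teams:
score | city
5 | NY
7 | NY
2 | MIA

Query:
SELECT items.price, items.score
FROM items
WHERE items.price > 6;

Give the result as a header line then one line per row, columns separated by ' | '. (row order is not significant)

== RESULT ==
items.price | items.score
10 | 20

Derivation:
After WHERE (1 rows):
items.price | items.score
10 | 20
After SELECT (1 rows):
items.price | items.score
10 | 20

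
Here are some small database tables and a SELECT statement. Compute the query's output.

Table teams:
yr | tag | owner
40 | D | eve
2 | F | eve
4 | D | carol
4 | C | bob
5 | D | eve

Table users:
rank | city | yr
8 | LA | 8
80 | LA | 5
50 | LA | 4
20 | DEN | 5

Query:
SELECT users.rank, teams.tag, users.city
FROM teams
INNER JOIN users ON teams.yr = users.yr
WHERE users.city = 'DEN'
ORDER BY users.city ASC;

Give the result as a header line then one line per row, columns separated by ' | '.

After JOIN users (4 rows):
teams.yr | teams.tag | teams.owner | users.rank | users.city | users.yr
4 | D | carol | 50 | LA | 4
4 | C | bob | 50 | LA | 4
5 | D | eve | 80 | LA | 5
5 | D | eve | 20 | DEN | 5
After WHERE (1 rows):
teams.yr | teams.tag | teams.owner | users.rank | users.city | users.yr
5 | D | eve | 20 | DEN | 5
After SELECT (1 rows):
users.rank | teams.tag | users.city
20 | D | DEN
After ORDER BY (1 rows):
users.rank | teams.tag | users.city
20 | D | DEN

== RESULT ==
users.rank | teams.tag | users.city
20 | D | DEN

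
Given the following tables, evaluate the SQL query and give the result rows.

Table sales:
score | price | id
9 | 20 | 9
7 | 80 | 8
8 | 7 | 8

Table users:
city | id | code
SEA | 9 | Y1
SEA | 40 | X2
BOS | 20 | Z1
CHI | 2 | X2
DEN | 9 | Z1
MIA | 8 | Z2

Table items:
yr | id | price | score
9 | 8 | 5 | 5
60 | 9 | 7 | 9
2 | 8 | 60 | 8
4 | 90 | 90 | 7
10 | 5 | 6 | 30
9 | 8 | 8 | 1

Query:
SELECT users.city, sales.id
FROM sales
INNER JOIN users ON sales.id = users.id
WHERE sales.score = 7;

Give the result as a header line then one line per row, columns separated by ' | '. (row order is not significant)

After JOIN users (4 rows):
sales.score | sales.price | sales.id | users.city | users.id | users.code
9 | 20 | 9 | SEA | 9 | Y1
9 | 20 | 9 | DEN | 9 | Z1
7 | 80 | 8 | MIA | 8 | Z2
8 | 7 | 8 | MIA | 8 | Z2
After WHERE (1 rows):
sales.score | sales.price | sales.id | users.city | users.id | users.code
7 | 80 | 8 | MIA | 8 | Z2
After SELECT (1 rows):
users.city | sales.id
MIA | 8

== RESULT ==
users.city | sales.id
MIA | 8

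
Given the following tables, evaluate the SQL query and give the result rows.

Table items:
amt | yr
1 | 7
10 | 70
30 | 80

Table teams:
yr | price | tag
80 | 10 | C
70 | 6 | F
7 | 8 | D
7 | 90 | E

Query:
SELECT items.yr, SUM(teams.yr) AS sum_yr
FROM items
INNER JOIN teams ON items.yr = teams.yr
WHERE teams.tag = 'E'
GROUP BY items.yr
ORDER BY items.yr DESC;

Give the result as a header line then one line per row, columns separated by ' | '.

== RESULT ==
items.yr | sum_yr
7 | 7

Derivation:
After JOIN teams (4 rows):
items.amt | items.yr | teams.yr | teams.price | teams.tag
1 | 7 | 7 | 8 | D
1 | 7 | 7 | 90 | E
10 | 70 | 70 | 6 | F
30 | 80 | 80 | 10 | C
After WHERE (1 rows):
items.amt | items.yr | teams.yr | teams.price | teams.tag
1 | 7 | 7 | 90 | E
After GROUP BY (1 rows):
items.yr | sum_yr
7 | 7
After ORDER BY (1 rows):
items.yr | sum_yr
7 | 7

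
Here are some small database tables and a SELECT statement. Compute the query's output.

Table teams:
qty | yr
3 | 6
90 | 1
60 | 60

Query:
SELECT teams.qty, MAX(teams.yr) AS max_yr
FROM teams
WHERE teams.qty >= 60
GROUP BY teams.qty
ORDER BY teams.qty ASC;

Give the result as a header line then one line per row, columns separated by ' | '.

== RESULT ==
teams.qty | max_yr
60 | 60
90 | 1

Derivation:
After WHERE (2 rows):
teams.qty | teams.yr
90 | 1
60 | 60
After GROUP BY (2 rows):
teams.qty | max_yr
90 | 1
60 | 60
After ORDER BY (2 rows):
teams.qty | max_yr
60 | 60
90 | 1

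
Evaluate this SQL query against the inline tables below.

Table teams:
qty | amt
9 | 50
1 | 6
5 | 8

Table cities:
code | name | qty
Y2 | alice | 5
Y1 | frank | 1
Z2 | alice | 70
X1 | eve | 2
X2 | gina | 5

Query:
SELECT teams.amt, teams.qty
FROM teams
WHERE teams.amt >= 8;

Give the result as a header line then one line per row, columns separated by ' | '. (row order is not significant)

== RESULT ==
teams.amt | teams.qty
50 | 9
8 | 5

Derivation:
After WHERE (2 rows):
teams.qty | teams.amt
9 | 50
5 | 8
After SELECT (2 rows):
teams.amt | teams.qty
50 | 9
8 | 5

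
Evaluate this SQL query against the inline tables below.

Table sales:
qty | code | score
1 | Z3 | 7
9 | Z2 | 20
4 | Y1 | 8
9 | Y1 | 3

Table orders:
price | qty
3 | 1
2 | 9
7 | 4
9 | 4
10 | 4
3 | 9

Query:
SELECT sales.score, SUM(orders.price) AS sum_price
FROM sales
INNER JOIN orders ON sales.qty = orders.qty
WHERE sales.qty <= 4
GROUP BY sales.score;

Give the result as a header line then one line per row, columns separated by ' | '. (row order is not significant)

After JOIN orders (8 rows):
sales.qty | sales.code | sales.score | orders.price | orders.qty
1 | Z3 | 7 | 3 | 1
9 | Z2 | 20 | 2 | 9
9 | Z2 | 20 | 3 | 9
4 | Y1 | 8 | 7 | 4
4 | Y1 | 8 | 9 | 4
4 | Y1 | 8 | 10 | 4
9 | Y1 | 3 | 2 | 9
9 | Y1 | 3 | 3 | 9
After WHERE (4 rows):
sales.qty | sales.code | sales.score | orders.price | orders.qty
1 | Z3 | 7 | 3 | 1
4 | Y1 | 8 | 7 | 4
4 | Y1 | 8 | 9 | 4
4 | Y1 | 8 | 10 | 4
After GROUP BY (2 rows):
sales.score | sum_price
7 | 3
8 | 26

== RESULT ==
sales.score | sum_price
7 | 3
8 | 26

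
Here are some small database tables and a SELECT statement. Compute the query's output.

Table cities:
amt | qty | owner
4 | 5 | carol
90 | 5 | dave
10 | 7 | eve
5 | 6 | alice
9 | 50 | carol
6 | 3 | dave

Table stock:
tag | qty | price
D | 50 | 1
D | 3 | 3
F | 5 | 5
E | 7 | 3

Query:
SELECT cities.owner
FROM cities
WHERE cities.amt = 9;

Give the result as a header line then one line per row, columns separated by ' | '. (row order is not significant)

After WHERE (1 rows):
cities.amt | cities.qty | cities.owner
9 | 50 | carol
After SELECT (1 rows):
cities.owner
carol

== RESULT ==
cities.owner
carol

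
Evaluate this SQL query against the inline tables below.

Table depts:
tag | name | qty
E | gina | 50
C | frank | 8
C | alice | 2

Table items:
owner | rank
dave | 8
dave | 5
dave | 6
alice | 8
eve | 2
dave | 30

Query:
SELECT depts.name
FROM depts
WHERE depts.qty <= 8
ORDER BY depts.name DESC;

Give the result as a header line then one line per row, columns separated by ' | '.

== RESULT ==
depts.name
frank
alice

Derivation:
After WHERE (2 rows):
depts.tag | depts.name | depts.qty
C | frank | 8
C | alice | 2
After SELECT (2 rows):
depts.name
frank
alice
After ORDER BY (2 rows):
depts.name
frank
alice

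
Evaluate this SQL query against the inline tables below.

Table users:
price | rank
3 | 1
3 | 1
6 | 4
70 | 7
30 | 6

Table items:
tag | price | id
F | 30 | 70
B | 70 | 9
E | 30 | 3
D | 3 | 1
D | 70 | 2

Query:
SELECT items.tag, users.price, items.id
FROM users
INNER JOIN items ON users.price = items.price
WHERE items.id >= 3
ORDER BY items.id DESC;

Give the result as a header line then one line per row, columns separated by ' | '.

== RESULT ==
items.tag | users.price | items.id
F | 30 | 70
B | 70 | 9
E | 30 | 3

Derivation:
After JOIN items (6 rows):
users.price | users.rank | items.tag | items.price | items.id
3 | 1 | D | 3 | 1
3 | 1 | D | 3 | 1
70 | 7 | B | 70 | 9
70 | 7 | D | 70 | 2
30 | 6 | F | 30 | 70
30 | 6 | E | 30 | 3
After WHERE (3 rows):
users.price | users.rank | items.tag | items.price | items.id
70 | 7 | B | 70 | 9
30 | 6 | F | 30 | 70
30 | 6 | E | 30 | 3
After SELECT (3 rows):
items.tag | users.price | items.id
B | 70 | 9
F | 30 | 70
E | 30 | 3
After ORDER BY (3 rows):
items.tag | users.price | items.id
F | 30 | 70
B | 70 | 9
E | 30 | 3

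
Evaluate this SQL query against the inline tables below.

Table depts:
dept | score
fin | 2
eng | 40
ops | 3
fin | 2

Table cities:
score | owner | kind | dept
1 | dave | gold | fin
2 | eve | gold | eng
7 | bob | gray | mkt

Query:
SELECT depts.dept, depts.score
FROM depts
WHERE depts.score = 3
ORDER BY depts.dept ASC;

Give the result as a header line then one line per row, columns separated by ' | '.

After WHERE (1 rows):
depts.dept | depts.score
ops | 3
After SELECT (1 rows):
depts.dept | depts.score
ops | 3
After ORDER BY (1 rows):
depts.dept | depts.score
ops | 3

== RESULT ==
depts.dept | depts.score
ops | 3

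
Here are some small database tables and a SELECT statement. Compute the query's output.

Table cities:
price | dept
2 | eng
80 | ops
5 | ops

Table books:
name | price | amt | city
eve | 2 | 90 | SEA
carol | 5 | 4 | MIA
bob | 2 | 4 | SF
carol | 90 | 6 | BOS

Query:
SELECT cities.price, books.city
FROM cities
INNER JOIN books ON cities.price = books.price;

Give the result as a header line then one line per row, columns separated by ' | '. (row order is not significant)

== RESULT ==
cities.price | books.city
2 | SEA
2 | SF
5 | MIA

Derivation:
After JOIN books (3 rows):
cities.price | cities.dept | books.name | books.price | books.amt | books.city
2 | eng | eve | 2 | 90 | SEA
2 | eng | bob | 2 | 4 | SF
5 | ops | carol | 5 | 4 | MIA
After SELECT (3 rows):
cities.price | books.city
2 | SEA
2 | SF
5 | MIA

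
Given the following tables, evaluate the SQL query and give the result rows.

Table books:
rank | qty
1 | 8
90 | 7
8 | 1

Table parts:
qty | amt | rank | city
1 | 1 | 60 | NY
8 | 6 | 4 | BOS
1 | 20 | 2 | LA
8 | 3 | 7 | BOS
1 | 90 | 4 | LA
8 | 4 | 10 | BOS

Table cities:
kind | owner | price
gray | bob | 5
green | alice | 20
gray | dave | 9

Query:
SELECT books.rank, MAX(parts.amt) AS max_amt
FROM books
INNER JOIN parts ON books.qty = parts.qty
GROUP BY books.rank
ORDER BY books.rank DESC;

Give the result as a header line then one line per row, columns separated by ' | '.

== RESULT ==
books.rank | max_amt
8 | 90
1 | 6

Derivation:
After JOIN parts (6 rows):
books.rank | books.qty | parts.qty | parts.amt | parts.rank | parts.city
1 | 8 | 8 | 6 | 4 | BOS
1 | 8 | 8 | 3 | 7 | BOS
1 | 8 | 8 | 4 | 10 | BOS
8 | 1 | 1 | 1 | 60 | NY
8 | 1 | 1 | 20 | 2 | LA
8 | 1 | 1 | 90 | 4 | LA
After GROUP BY (2 rows):
books.rank | max_amt
1 | 6
8 | 90
After ORDER BY (2 rows):
books.rank | max_amt
8 | 90
1 | 6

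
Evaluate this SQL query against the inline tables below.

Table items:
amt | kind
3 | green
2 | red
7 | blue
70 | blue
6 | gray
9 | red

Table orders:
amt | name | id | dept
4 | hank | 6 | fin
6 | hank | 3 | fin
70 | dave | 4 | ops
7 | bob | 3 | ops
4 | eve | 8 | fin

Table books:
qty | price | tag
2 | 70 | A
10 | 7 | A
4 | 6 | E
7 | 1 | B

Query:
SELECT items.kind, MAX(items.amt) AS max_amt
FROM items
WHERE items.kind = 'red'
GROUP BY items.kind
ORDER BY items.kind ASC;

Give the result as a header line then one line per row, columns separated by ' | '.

After WHERE (2 rows):
items.amt | items.kind
2 | red
9 | red
After GROUP BY (1 rows):
items.kind | max_amt
red | 9
After ORDER BY (1 rows):
items.kind | max_amt
red | 9

== RESULT ==
items.kind | max_amt
red | 9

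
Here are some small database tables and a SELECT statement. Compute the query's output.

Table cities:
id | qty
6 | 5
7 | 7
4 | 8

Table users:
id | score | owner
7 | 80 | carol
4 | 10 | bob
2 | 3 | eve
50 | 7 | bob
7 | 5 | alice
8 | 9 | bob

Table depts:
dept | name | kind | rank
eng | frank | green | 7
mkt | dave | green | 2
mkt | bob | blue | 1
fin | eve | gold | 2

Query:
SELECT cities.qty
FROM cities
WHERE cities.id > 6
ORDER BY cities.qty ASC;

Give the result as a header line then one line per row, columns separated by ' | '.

After WHERE (1 rows):
cities.id | cities.qty
7 | 7
After SELECT (1 rows):
cities.qty
7
After ORDER BY (1 rows):
cities.qty
7

== RESULT ==
cities.qty
7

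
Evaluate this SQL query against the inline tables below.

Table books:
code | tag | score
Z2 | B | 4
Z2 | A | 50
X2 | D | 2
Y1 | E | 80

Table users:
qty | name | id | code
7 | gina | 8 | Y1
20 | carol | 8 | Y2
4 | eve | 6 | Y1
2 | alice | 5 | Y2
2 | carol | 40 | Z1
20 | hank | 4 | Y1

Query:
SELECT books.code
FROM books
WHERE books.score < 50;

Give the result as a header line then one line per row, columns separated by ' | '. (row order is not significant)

== RESULT ==
books.code
Z2
X2

Derivation:
After WHERE (2 rows):
books.code | books.tag | books.score
Z2 | B | 4
X2 | D | 2
After SELECT (2 rows):
books.code
Z2
X2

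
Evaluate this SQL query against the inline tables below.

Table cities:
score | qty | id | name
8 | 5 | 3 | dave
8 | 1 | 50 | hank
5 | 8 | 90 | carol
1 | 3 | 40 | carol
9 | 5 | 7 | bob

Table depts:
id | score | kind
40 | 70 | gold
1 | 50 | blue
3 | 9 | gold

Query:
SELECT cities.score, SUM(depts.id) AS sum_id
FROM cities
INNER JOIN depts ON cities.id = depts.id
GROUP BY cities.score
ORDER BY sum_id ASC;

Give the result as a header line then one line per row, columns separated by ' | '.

== RESULT ==
cities.score | sum_id
8 | 3
1 | 40

Derivation:
After JOIN depts (2 rows):
cities.score | cities.qty | cities.id | cities.name | depts.id | depts.score | depts.kind
8 | 5 | 3 | dave | 3 | 9 | gold
1 | 3 | 40 | carol | 40 | 70 | gold
After GROUP BY (2 rows):
cities.score | sum_id
8 | 3
1 | 40
After ORDER BY (2 rows):
cities.score | sum_id
8 | 3
1 | 40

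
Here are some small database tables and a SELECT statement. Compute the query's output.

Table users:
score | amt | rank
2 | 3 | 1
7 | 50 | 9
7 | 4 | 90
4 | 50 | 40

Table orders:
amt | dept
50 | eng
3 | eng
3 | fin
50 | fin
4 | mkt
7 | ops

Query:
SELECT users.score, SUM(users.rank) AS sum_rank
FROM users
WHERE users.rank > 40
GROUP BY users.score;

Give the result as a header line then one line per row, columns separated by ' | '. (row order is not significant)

After WHERE (1 rows):
users.score | users.amt | users.rank
7 | 4 | 90
After GROUP BY (1 rows):
users.score | sum_rank
7 | 90

== RESULT ==
users.score | sum_rank
7 | 90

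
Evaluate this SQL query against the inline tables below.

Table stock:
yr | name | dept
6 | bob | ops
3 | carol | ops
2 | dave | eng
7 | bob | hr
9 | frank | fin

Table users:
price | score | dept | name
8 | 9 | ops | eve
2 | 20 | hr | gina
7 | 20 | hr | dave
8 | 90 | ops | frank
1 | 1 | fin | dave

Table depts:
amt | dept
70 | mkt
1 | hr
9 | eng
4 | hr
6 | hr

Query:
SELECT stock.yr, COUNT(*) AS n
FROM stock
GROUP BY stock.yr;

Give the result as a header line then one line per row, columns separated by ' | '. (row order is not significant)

== RESULT ==
stock.yr | n
6 | 1
3 | 1
2 | 1
7 | 1
9 | 1

Derivation:
After GROUP BY (5 rows):
stock.yr | n
6 | 1
3 | 1
2 | 1
7 | 1
9 | 1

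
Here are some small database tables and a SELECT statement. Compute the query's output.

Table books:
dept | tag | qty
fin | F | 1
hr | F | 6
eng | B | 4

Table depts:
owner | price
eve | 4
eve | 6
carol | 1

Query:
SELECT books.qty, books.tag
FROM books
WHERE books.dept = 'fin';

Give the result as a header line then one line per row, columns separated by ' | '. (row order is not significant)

After WHERE (1 rows):
books.dept | books.tag | books.qty
fin | F | 1
After SELECT (1 rows):
books.qty | books.tag
1 | F

== RESULT ==
books.qty | books.tag
1 | F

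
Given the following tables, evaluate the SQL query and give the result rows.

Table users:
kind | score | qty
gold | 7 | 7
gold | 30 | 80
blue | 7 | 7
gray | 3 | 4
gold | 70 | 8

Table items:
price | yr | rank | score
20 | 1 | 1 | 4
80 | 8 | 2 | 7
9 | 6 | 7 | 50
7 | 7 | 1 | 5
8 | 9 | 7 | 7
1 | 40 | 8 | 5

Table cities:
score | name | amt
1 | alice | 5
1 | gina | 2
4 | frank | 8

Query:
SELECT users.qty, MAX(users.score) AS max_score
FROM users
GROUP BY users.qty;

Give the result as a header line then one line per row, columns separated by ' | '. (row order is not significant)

After GROUP BY (4 rows):
users.qty | max_score
7 | 7
80 | 30
4 | 3
8 | 70

== RESULT ==
users.qty | max_score
7 | 7
80 | 30
4 | 3
8 | 70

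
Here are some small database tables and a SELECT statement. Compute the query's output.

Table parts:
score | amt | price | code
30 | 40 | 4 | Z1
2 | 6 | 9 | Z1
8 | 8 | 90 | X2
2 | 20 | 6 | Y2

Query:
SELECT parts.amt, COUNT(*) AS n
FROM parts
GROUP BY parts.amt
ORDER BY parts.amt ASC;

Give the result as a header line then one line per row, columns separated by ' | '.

== RESULT ==
parts.amt | n
6 | 1
8 | 1
20 | 1
40 | 1

Derivation:
After GROUP BY (4 rows):
parts.amt | n
40 | 1
6 | 1
8 | 1
20 | 1
After ORDER BY (4 rows):
parts.amt | n
6 | 1
8 | 1
20 | 1
40 | 1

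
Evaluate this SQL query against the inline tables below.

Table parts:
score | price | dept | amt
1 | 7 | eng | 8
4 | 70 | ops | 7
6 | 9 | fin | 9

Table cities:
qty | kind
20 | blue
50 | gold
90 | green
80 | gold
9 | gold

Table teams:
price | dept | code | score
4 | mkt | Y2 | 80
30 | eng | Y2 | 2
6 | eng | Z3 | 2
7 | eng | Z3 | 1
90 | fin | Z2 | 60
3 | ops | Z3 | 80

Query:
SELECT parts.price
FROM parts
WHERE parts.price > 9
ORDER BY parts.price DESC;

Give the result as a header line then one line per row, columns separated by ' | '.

== RESULT ==
parts.price
70

Derivation:
After WHERE (1 rows):
parts.score | parts.price | parts.dept | parts.amt
4 | 70 | ops | 7
After SELECT (1 rows):
parts.price
70
After ORDER BY (1 rows):
parts.price
70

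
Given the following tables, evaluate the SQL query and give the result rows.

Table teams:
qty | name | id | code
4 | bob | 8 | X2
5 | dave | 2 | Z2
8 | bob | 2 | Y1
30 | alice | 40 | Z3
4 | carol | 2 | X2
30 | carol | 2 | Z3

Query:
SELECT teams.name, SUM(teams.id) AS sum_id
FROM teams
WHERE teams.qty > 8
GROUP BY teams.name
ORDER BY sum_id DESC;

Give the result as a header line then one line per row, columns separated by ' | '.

== RESULT ==
teams.name | sum_id
alice | 40
carol | 2

Derivation:
After WHERE (2 rows):
teams.qty | teams.name | teams.id | teams.code
30 | alice | 40 | Z3
30 | carol | 2 | Z3
After GROUP BY (2 rows):
teams.name | sum_id
alice | 40
carol | 2
After ORDER BY (2 rows):
teams.name | sum_id
alice | 40
carol | 2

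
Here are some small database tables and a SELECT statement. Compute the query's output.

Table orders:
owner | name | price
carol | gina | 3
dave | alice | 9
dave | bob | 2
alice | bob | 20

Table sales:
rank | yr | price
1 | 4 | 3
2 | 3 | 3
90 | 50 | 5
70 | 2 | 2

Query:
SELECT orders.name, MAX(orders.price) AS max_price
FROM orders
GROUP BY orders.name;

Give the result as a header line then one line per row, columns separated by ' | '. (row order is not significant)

== RESULT ==
orders.name | max_price
gina | 3
alice | 9
bob | 20

Derivation:
After GROUP BY (3 rows):
orders.name | max_price
gina | 3
alice | 9
bob | 20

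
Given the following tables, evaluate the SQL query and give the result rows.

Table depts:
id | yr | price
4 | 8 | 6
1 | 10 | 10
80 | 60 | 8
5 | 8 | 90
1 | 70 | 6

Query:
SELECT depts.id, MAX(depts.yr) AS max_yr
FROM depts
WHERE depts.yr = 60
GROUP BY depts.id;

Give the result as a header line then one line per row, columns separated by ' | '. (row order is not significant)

After WHERE (1 rows):
depts.id | depts.yr | depts.price
80 | 60 | 8
After GROUP BY (1 rows):
depts.id | max_yr
80 | 60

== RESULT ==
depts.id | max_yr
80 | 60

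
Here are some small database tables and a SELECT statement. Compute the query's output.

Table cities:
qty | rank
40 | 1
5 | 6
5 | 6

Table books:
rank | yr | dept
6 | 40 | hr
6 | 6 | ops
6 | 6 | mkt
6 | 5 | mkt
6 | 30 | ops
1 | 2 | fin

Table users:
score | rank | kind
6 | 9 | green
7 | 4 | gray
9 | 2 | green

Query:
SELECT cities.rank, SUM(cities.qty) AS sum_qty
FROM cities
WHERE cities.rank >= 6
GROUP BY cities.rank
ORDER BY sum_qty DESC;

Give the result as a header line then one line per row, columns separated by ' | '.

After WHERE (2 rows):
cities.qty | cities.rank
5 | 6
5 | 6
After GROUP BY (1 rows):
cities.rank | sum_qty
6 | 10
After ORDER BY (1 rows):
cities.rank | sum_qty
6 | 10

== RESULT ==
cities.rank | sum_qty
6 | 10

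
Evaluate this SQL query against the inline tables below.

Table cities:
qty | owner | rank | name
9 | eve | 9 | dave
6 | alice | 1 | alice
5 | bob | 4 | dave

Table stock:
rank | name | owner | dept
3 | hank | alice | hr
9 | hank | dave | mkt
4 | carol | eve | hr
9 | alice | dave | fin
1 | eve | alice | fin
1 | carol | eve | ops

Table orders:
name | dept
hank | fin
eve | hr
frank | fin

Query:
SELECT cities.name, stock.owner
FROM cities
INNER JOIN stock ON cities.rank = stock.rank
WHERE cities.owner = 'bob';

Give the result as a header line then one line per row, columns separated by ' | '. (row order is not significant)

After JOIN stock (5 rows):
cities.qty | cities.owner | cities.rank | cities.name | stock.rank | stock.name | stock.owner | stock.dept
9 | eve | 9 | dave | 9 | hank | dave | mkt
9 | eve | 9 | dave | 9 | alice | dave | fin
6 | alice | 1 | alice | 1 | eve | alice | fin
6 | alice | 1 | alice | 1 | carol | eve | ops
5 | bob | 4 | dave | 4 | carol | eve | hr
After WHERE (1 rows):
cities.qty | cities.owner | cities.rank | cities.name | stock.rank | stock.name | stock.owner | stock.dept
5 | bob | 4 | dave | 4 | carol | eve | hr
After SELECT (1 rows):
cities.name | stock.owner
dave | eve

== RESULT ==
cities.name | stock.owner
dave | eve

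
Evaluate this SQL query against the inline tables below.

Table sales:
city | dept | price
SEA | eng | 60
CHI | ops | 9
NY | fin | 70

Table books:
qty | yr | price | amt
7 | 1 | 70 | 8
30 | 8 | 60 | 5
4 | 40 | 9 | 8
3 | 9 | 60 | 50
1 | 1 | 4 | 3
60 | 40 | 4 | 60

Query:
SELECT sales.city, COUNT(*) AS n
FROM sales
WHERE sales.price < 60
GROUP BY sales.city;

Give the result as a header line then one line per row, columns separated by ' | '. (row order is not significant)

== RESULT ==
sales.city | n
CHI | 1

Derivation:
After WHERE (1 rows):
sales.city | sales.dept | sales.price
CHI | ops | 9
After GROUP BY (1 rows):
sales.city | n
CHI | 1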